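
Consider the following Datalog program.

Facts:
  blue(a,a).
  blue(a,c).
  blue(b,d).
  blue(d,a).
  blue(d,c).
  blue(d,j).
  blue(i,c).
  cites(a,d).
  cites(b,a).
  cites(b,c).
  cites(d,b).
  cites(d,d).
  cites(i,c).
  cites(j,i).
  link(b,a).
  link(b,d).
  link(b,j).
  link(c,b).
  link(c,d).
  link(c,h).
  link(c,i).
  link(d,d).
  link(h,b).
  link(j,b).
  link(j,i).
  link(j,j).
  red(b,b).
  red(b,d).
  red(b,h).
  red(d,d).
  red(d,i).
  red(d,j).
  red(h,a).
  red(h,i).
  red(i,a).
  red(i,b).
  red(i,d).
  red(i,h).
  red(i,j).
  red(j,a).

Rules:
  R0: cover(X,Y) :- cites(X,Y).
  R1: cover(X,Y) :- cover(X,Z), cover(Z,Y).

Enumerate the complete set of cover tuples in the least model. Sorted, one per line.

round 1: derive cover(a,d) via R0 from cites(a,d)
round 1: derive cover(b,a) via R0 from cites(b,a)
round 1: derive cover(b,c) via R0 from cites(b,c)
round 1: derive cover(d,b) via R0 from cites(d,b)
round 1: derive cover(d,d) via R0 from cites(d,d)
round 1: derive cover(i,c) via R0 from cites(i,c)
round 1: derive cover(j,i) via R0 from cites(j,i)
round 2: derive cover(a,b) via R1 from cover(a,d), cover(d,b)
round 2: derive cover(b,d) via R1 from cover(b,a), cover(a,d)
round 2: derive cover(d,a) via R1 from cover(d,b), cover(b,a)
round 2: derive cover(d,c) via R1 from cover(d,b), cover(b,c)
round 2: derive cover(j,c) via R1 from cover(j,i), cover(i,c)
round 3: derive cover(a,a) via R1 from cover(a,b), cover(b,a)
round 3: derive cover(a,c) via R1 from cover(a,b), cover(b,c)
round 3: derive cover(b,b) via R1 from cover(b,a), cover(a,b)

cover(a,a)
cover(a,b)
cover(a,c)
cover(a,d)
cover(b,a)
cover(b,b)
cover(b,c)
cover(b,d)
cover(d,a)
cover(d,b)
cover(d,c)
cover(d,d)
cover(i,c)
cover(j,c)
cover(j,i)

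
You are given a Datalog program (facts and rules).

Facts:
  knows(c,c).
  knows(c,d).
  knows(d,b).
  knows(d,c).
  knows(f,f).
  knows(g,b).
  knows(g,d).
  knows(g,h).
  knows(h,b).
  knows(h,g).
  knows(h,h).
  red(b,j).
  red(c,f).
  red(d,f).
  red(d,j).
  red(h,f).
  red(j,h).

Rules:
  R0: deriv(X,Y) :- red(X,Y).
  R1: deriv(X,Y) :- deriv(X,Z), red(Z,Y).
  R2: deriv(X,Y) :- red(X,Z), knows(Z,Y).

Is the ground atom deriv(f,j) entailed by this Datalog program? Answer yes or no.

round 1: derive deriv(b,j) via R0 from red(b,j)
round 1: derive deriv(c,f) via R0 from red(c,f)
round 1: derive deriv(d,f) via R0 from red(d,f)
round 1: derive deriv(d,j) via R0 from red(d,j)
round 1: derive deriv(h,f) via R0 from red(h,f)
round 1: derive deriv(j,h) via R0 from red(j,h)
round 1: derive deriv(j,b) via R2 from red(j,h), knows(h,b)
round 1: derive deriv(j,g) via R2 from red(j,h), knows(h,g)
round 2: derive deriv(b,h) via R1 from deriv(b,j), red(j,h)
round 2: derive deriv(d,h) via R1 from deriv(d,j), red(j,h)
round 2: derive deriv(j,f) via R1 from deriv(j,h), red(h,f)
round 2: derive deriv(j,j) via R1 from deriv(j,b), red(b,j)
round 3: derive deriv(b,f) via R1 from deriv(b,h), red(h,f)

no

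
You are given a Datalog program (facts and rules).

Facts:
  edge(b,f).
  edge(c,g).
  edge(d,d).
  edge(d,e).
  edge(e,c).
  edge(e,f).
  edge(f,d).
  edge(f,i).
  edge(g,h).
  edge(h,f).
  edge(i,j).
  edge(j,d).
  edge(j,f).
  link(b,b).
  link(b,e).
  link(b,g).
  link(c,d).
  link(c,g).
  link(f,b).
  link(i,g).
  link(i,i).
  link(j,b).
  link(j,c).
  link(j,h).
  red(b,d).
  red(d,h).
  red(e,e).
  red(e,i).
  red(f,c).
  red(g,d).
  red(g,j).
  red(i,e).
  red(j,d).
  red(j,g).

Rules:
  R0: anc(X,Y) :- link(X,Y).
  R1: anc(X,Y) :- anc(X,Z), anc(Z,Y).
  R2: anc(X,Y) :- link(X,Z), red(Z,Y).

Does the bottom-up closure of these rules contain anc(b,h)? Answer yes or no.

yes

round 1: derive anc(b,b) via R0 from link(b,b)
round 1: derive anc(b,e) via R0 from link(b,e)
round 1: derive anc(b,g) via R0 from link(b,g)
round 1: derive anc(c,d) via R0 from link(c,d)
round 1: derive anc(c,g) via R0 from link(c,g)
round 1: derive anc(f,b) via R0 from link(f,b)
round 1: derive anc(i,g) via R0 from link(i,g)
round 1: derive anc(i,i) via R0 from link(i,i)
round 1: derive anc(j,b) via R0 from link(j,b)
round 1: derive anc(j,c) via R0 from link(j,c)
round 1: derive anc(j,h) via R0 from link(j,h)
round 1: derive anc(b,d) via R2 from link(b,b), red(b,d)
round 1: derive anc(b,i) via R2 from link(b,e), red(e,i)
round 1: derive anc(b,j) via R2 from link(b,g), red(g,j)
round 1: derive anc(c,h) via R2 from link(c,d), red(d,h)
round 1: derive anc(c,j) via R2 from link(c,g), red(g,j)
round 1: derive anc(f,d) via R2 from link(f,b), red(b,d)
round 1: derive anc(i,d) via R2 from link(i,g), red(g,d)
round 1: derive anc(i,e) via R2 from link(i,i), red(i,e)
round 1: derive anc(i,j) via R2 from link(i,g), red(g,j)
round 1: derive anc(j,d) via R2 from link(j,b), red(b,d)
round 2: derive anc(b,c) via R1 from anc(b,j), anc(j,c)
round 2: derive anc(b,h) via R1 from anc(b,j), anc(j,h)
round 2: derive anc(c,b) via R1 from anc(c,j), anc(j,b)
round 2: derive anc(c,c) via R1 from anc(c,j), anc(j,c)
round 2: derive anc(f,e) via R1 from anc(f,b), anc(b,e)
round 2: derive anc(f,g) via R1 from anc(f,b), anc(b,g)
round 2: derive anc(f,i) via R1 from anc(f,b), anc(b,i)
round 2: derive anc(f,j) via R1 from anc(f,b), anc(b,j)
round 2: derive anc(i,b) via R1 from anc(i,j), anc(j,b)
round 2: derive anc(i,c) via R1 from anc(i,j), anc(j,c)
round 2: derive anc(i,h) via R1 from anc(i,j), anc(j,h)
round 2: derive anc(j,e) via R1 from anc(j,b), anc(b,e)
round 2: derive anc(j,g) via R1 from anc(j,b), anc(b,g)
round 2: derive anc(j,i) via R1 from anc(j,b), anc(b,i)
round 2: derive anc(j,j) via R1 from anc(j,b), anc(b,j)
round 3: derive anc(c,e) via R1 from anc(c,b), anc(b,e)
round 3: derive anc(c,i) via R1 from anc(c,b), anc(b,i)
round 3: derive anc(f,c) via R1 from anc(f,b), anc(b,c)
round 3: derive anc(f,h) via R1 from anc(f,b), anc(b,h)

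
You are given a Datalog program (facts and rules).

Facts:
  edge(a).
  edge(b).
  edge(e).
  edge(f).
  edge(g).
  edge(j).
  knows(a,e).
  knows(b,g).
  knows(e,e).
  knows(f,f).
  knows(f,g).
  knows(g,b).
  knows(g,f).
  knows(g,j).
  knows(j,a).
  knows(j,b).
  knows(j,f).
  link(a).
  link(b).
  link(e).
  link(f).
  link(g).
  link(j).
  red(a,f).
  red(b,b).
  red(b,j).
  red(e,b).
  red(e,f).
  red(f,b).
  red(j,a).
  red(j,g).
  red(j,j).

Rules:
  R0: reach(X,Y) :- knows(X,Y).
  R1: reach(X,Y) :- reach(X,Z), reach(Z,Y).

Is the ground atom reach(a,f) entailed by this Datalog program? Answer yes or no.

round 1: derive reach(a,e) via R0 from knows(a,e)
round 1: derive reach(b,g) via R0 from knows(b,g)
round 1: derive reach(e,e) via R0 from knows(e,e)
round 1: derive reach(f,f) via R0 from knows(f,f)
round 1: derive reach(f,g) via R0 from knows(f,g)
round 1: derive reach(g,b) via R0 from knows(g,b)
round 1: derive reach(g,f) via R0 from knows(g,f)
round 1: derive reach(g,j) via R0 from knows(g,j)
round 1: derive reach(j,a) via R0 from knows(j,a)
round 1: derive reach(j,b) via R0 from knows(j,b)
round 1: derive reach(j,f) via R0 from knows(j,f)
round 2: derive reach(b,b) via R1 from reach(b,g), reach(g,b)
round 2: derive reach(b,f) via R1 from reach(b,g), reach(g,f)
round 2: derive reach(b,j) via R1 from reach(b,g), reach(g,j)
round 2: derive reach(f,b) via R1 from reach(f,g), reach(g,b)
round 2: derive reach(f,j) via R1 from reach(f,g), reach(g,j)
round 2: derive reach(g,a) via R1 from reach(g,j), reach(j,a)
round 2: derive reach(g,g) via R1 from reach(g,b), reach(b,g)
round 2: derive reach(j,e) via R1 from reach(j,a), reach(a,e)
round 2: derive reach(j,g) via R1 from reach(j,b), reach(b,g)
round 3: derive reach(b,a) via R1 from reach(b,g), reach(g,a)
round 3: derive reach(b,e) via R1 from reach(b,j), reach(j,e)
round 3: derive reach(f,a) via R1 from reach(f,g), reach(g,a)
round 3: derive reach(f,e) via R1 from reach(f,j), reach(j,e)
round 3: derive reach(g,e) via R1 from reach(g,a), reach(a,e)
round 3: derive reach(j,j) via R1 from reach(j,b), reach(b,j)

no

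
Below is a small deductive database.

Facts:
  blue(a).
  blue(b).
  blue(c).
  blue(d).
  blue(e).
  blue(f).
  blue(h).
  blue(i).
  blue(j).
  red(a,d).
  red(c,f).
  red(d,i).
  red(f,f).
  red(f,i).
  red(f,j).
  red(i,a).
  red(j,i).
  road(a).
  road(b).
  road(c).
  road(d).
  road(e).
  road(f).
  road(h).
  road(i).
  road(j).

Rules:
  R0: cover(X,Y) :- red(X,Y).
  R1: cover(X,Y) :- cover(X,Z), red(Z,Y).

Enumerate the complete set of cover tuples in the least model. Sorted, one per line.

round 1: derive cover(a,d) via R0 from red(a,d)
round 1: derive cover(c,f) via R0 from red(c,f)
round 1: derive cover(d,i) via R0 from red(d,i)
round 1: derive cover(f,f) via R0 from red(f,f)
round 1: derive cover(f,i) via R0 from red(f,i)
round 1: derive cover(f,j) via R0 from red(f,j)
round 1: derive cover(i,a) via R0 from red(i,a)
round 1: derive cover(j,i) via R0 from red(j,i)
round 2: derive cover(a,i) via R1 from cover(a,d), red(d,i)
round 2: derive cover(c,i) via R1 from cover(c,f), red(f,i)
round 2: derive cover(c,j) via R1 from cover(c,f), red(f,j)
round 2: derive cover(d,a) via R1 from cover(d,i), red(i,a)
round 2: derive cover(f,a) via R1 from cover(f,i), red(i,a)
round 2: derive cover(i,d) via R1 from cover(i,a), red(a,d)
round 2: derive cover(j,a) via R1 from cover(j,i), red(i,a)
round 3: derive cover(a,a) via R1 from cover(a,i), red(i,a)
round 3: derive cover(c,a) via R1 from cover(c,i), red(i,a)
round 3: derive cover(d,d) via R1 from cover(d,a), red(a,d)
round 3: derive cover(f,d) via R1 from cover(f,a), red(a,d)
round 3: derive cover(i,i) via R1 from cover(i,d), red(d,i)
round 3: derive cover(j,d) via R1 from cover(j,a), red(a,d)
round 4: derive cover(c,d) via R1 from cover(c,a), red(a,d)

cover(a,a)
cover(a,d)
cover(a,i)
cover(c,a)
cover(c,d)
cover(c,f)
cover(c,i)
cover(c,j)
cover(d,a)
cover(d,d)
cover(d,i)
cover(f,a)
cover(f,d)
cover(f,f)
cover(f,i)
cover(f,j)
cover(i,a)
cover(i,d)
cover(i,i)
cover(j,a)
cover(j,d)
cover(j,i)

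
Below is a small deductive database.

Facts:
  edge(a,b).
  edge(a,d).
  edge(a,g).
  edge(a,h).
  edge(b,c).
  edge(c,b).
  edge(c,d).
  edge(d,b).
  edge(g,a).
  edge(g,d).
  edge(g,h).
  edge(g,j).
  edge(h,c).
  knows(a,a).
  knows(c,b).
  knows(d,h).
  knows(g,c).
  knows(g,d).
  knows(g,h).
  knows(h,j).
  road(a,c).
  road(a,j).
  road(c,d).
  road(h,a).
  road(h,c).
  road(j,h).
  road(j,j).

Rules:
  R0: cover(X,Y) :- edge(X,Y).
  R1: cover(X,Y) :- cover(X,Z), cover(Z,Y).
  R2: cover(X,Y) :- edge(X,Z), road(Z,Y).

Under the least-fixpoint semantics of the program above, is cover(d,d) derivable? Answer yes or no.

round 1: derive cover(a,b) via R0 from edge(a,b)
round 1: derive cover(a,d) via R0 from edge(a,d)
round 1: derive cover(a,g) via R0 from edge(a,g)
round 1: derive cover(a,h) via R0 from edge(a,h)
round 1: derive cover(b,c) via R0 from edge(b,c)
round 1: derive cover(c,b) via R0 from edge(c,b)
round 1: derive cover(c,d) via R0 from edge(c,d)
round 1: derive cover(d,b) via R0 from edge(d,b)
round 1: derive cover(g,a) via R0 from edge(g,a)
round 1: derive cover(g,d) via R0 from edge(g,d)
round 1: derive cover(g,h) via R0 from edge(g,h)
round 1: derive cover(g,j) via R0 from edge(g,j)
round 1: derive cover(h,c) via R0 from edge(h,c)
round 1: derive cover(a,a) via R2 from edge(a,h), road(h,a)
round 1: derive cover(a,c) via R2 from edge(a,h), road(h,c)
round 1: derive cover(b,d) via R2 from edge(b,c), road(c,d)
round 1: derive cover(g,c) via R2 from edge(g,a), road(a,c)
round 1: derive cover(h,d) via R2 from edge(h,c), road(c,d)
round 2: derive cover(a,j) via R1 from cover(a,g), cover(g,j)
round 2: derive cover(b,b) via R1 from cover(b,c), cover(c,b)
round 2: derive cover(c,c) via R1 from cover(c,b), cover(b,c)
round 2: derive cover(d,c) via R1 from cover(d,b), cover(b,c)
round 2: derive cover(d,d) via R1 from cover(d,b), cover(b,d)
round 2: derive cover(g,b) via R1 from cover(g,a), cover(a,b)
round 2: derive cover(g,g) via R1 from cover(g,a), cover(a,g)
round 2: derive cover(h,b) via R1 from cover(h,c), cover(c,b)

yes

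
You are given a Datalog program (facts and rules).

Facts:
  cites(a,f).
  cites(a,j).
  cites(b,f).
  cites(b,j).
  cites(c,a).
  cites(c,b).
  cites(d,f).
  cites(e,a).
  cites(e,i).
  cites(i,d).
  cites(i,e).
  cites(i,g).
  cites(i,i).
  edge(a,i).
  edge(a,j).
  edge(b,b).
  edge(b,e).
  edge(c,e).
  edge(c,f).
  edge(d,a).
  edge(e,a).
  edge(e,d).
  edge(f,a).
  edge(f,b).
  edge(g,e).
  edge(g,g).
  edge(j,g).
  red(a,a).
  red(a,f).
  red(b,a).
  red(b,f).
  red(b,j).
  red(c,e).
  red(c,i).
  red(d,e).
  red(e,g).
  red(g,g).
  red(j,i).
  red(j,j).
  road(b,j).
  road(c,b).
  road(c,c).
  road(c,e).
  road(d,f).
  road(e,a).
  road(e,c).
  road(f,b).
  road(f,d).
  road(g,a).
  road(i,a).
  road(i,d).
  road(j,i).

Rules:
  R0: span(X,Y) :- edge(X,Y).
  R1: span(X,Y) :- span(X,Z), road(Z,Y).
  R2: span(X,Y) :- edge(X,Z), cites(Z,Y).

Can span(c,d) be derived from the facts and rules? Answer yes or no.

yes

round 1: derive span(a,i) via R0 from edge(a,i)
round 1: derive span(a,j) via R0 from edge(a,j)
round 1: derive span(b,b) via R0 from edge(b,b)
round 1: derive span(b,e) via R0 from edge(b,e)
round 1: derive span(c,e) via R0 from edge(c,e)
round 1: derive span(c,f) via R0 from edge(c,f)
round 1: derive span(d,a) via R0 from edge(d,a)
round 1: derive span(e,a) via R0 from edge(e,a)
round 1: derive span(e,d) via R0 from edge(e,d)
round 1: derive span(f,a) via R0 from edge(f,a)
round 1: derive span(f,b) via R0 from edge(f,b)
round 1: derive span(g,e) via R0 from edge(g,e)
round 1: derive span(g,g) via R0 from edge(g,g)
round 1: derive span(j,g) via R0 from edge(j,g)
round 1: derive span(a,d) via R2 from edge(a,i), cites(i,d)
round 1: derive span(a,e) via R2 from edge(a,i), cites(i,e)
round 1: derive span(a,g) via R2 from edge(a,i), cites(i,g)
round 1: derive span(b,a) via R2 from edge(b,e), cites(e,a)
round 1: derive span(b,f) via R2 from edge(b,b), cites(b,f)
round 1: derive span(b,i) via R2 from edge(b,e), cites(e,i)
round 1: derive span(b,j) via R2 from edge(b,b), cites(b,j)
round 1: derive span(c,a) via R2 from edge(c,e), cites(e,a)
round 1: derive span(c,i) via R2 from edge(c,e), cites(e,i)
round 1: derive span(d,f) via R2 from edge(d,a), cites(a,f)
round 1: derive span(d,j) via R2 from edge(d,a), cites(a,j)
round 1: derive span(e,f) via R2 from edge(e,a), cites(a,f)
round 1: derive span(e,j) via R2 from edge(e,a), cites(a,j)
round 1: derive span(f,f) via R2 from edge(f,a), cites(a,f)
round 1: derive span(f,j) via R2 from edge(f,a), cites(a,j)
round 1: derive span(g,a) via R2 from edge(g,e), cites(e,a)
round 1: derive span(g,i) via R2 from edge(g,e), cites(e,i)
round 2: derive span(a,a) via R1 from span(a,e), road(e,a)
round 2: derive span(a,c) via R1 from span(a,e), road(e,c)
round 2: derive span(a,f) via R1 from span(a,d), road(d,f)
round 2: derive span(b,c) via R1 from span(b,e), road(e,c)
round 2: derive span(b,d) via R1 from span(b,f), road(f,d)
round 2: derive span(c,b) via R1 from span(c,f), road(f,b)
round 2: derive span(c,c) via R1 from span(c,e), road(e,c)
round 2: derive span(c,d) via R1 from span(c,f), road(f,d)
round 2: derive span(d,b) via R1 from span(d,f), road(f,b)
round 2: derive span(d,d) via R1 from span(d,f), road(f,d)
round 2: derive span(d,i) via R1 from span(d,j), road(j,i)
round 2: derive span(e,b) via R1 from span(e,f), road(f,b)
round 2: derive span(e,i) via R1 from span(e,j), road(j,i)
round 2: derive span(f,d) via R1 from span(f,f), road(f,d)
round 2: derive span(f,i) via R1 from span(f,j), road(j,i)
round 2: derive span(g,c) via R1 from span(g,e), road(e,c)
round 2: derive span(g,d) via R1 from span(g,i), road(i,d)
round 2: derive span(j,a) via R1 from span(j,g), road(g,a)
round 3: derive span(a,b) via R1 from span(a,c), road(c,b)
round 3: derive span(c,j) via R1 from span(c,b), road(b,j)
round 3: derive span(g,b) via R1 from span(g,c), road(c,b)
round 3: derive span(g,f) via R1 from span(g,d), road(d,f)
round 4: derive span(g,j) via R1 from span(g,b), road(b,j)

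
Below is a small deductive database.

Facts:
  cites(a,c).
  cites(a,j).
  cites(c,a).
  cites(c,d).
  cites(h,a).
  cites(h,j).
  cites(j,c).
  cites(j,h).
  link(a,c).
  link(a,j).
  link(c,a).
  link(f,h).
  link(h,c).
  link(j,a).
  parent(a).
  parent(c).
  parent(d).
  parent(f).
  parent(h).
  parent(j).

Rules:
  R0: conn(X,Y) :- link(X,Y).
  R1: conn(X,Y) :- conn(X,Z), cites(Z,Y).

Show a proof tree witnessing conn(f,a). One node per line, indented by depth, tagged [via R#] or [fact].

conn(f,a)  [via R1]
  conn(f,h)  [via R0]
    link(f,h)  [fact]
  cites(h,a)  [fact]

round 1: derive conn(a,c) via R0 from link(a,c)
round 1: derive conn(a,j) via R0 from link(a,j)
round 1: derive conn(c,a) via R0 from link(c,a)
round 1: derive conn(f,h) via R0 from link(f,h)
round 1: derive conn(h,c) via R0 from link(h,c)
round 1: derive conn(j,a) via R0 from link(j,a)
round 2: derive conn(a,a) via R1 from conn(a,c), cites(c,a)
round 2: derive conn(a,d) via R1 from conn(a,c), cites(c,d)
round 2: derive conn(a,h) via R1 from conn(a,j), cites(j,h)
round 2: derive conn(c,c) via R1 from conn(c,a), cites(a,c)
round 2: derive conn(c,j) via R1 from conn(c,a), cites(a,j)
round 2: derive conn(f,a) via R1 from conn(f,h), cites(h,a)
round 2: derive conn(f,j) via R1 from conn(f,h), cites(h,j)
round 2: derive conn(h,a) via R1 from conn(h,c), cites(c,a)
round 2: derive conn(h,d) via R1 from conn(h,c), cites(c,d)
round 2: derive conn(j,c) via R1 from conn(j,a), cites(a,c)
round 2: derive conn(j,j) via R1 from conn(j,a), cites(a,j)
round 3: derive conn(c,d) via R1 from conn(c,c), cites(c,d)
round 3: derive conn(c,h) via R1 from conn(c,j), cites(j,h)
round 3: derive conn(f,c) via R1 from conn(f,a), cites(a,c)
round 3: derive conn(h,j) via R1 from conn(h,a), cites(a,j)
round 3: derive conn(j,d) via R1 from conn(j,c), cites(c,d)
round 3: derive conn(j,h) via R1 from conn(j,j), cites(j,h)
round 4: derive conn(f,d) via R1 from conn(f,c), cites(c,d)
round 4: derive conn(h,h) via R1 from conn(h,j), cites(j,h)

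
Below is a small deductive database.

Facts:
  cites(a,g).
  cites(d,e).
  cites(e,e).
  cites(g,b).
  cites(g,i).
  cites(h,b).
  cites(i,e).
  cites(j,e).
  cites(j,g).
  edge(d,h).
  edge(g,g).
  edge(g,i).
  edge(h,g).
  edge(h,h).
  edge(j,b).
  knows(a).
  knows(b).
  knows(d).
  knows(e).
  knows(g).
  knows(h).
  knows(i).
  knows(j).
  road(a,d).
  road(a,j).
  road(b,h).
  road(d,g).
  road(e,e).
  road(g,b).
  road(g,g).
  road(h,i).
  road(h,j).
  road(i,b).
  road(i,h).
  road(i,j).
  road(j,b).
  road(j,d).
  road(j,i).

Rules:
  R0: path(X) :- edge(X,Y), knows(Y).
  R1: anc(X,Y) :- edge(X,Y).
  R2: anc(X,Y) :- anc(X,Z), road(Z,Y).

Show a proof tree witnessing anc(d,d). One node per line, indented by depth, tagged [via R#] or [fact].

anc(d,d)  [via R2]
  anc(d,j)  [via R2]
    anc(d,h)  [via R1]
      edge(d,h)  [fact]
    road(h,j)  [fact]
  road(j,d)  [fact]

round 1: derive anc(d,h) via R1 from edge(d,h)
round 1: derive anc(g,g) via R1 from edge(g,g)
round 1: derive anc(g,i) via R1 from edge(g,i)
round 1: derive anc(h,g) via R1 from edge(h,g)
round 1: derive anc(h,h) via R1 from edge(h,h)
round 1: derive anc(j,b) via R1 from edge(j,b)
round 2: derive anc(d,i) via R2 from anc(d,h), road(h,i)
round 2: derive anc(d,j) via R2 from anc(d,h), road(h,j)
round 2: derive anc(g,b) via R2 from anc(g,g), road(g,b)
round 2: derive anc(g,h) via R2 from anc(g,i), road(i,h)
round 2: derive anc(g,j) via R2 from anc(g,i), road(i,j)
round 2: derive anc(h,b) via R2 from anc(h,g), road(g,b)
round 2: derive anc(h,i) via R2 from anc(h,h), road(h,i)
round 2: derive anc(h,j) via R2 from anc(h,h), road(h,j)
round 2: derive anc(j,h) via R2 from anc(j,b), road(b,h)
round 3: derive anc(d,b) via R2 from anc(d,i), road(i,b)
round 3: derive anc(d,d) via R2 from anc(d,j), road(j,d)
round 3: derive anc(g,d) via R2 from anc(g,j), road(j,d)
round 3: derive anc(h,d) via R2 from anc(h,j), road(j,d)
round 3: derive anc(j,i) via R2 from anc(j,h), road(h,i)
round 3: derive anc(j,j) via R2 from anc(j,h), road(h,j)
round 4: derive anc(d,g) via R2 from anc(d,d), road(d,g)
round 4: derive anc(j,d) via R2 from anc(j,j), road(j,d)
round 5: derive anc(j,g) via R2 from anc(j,d), road(d,g)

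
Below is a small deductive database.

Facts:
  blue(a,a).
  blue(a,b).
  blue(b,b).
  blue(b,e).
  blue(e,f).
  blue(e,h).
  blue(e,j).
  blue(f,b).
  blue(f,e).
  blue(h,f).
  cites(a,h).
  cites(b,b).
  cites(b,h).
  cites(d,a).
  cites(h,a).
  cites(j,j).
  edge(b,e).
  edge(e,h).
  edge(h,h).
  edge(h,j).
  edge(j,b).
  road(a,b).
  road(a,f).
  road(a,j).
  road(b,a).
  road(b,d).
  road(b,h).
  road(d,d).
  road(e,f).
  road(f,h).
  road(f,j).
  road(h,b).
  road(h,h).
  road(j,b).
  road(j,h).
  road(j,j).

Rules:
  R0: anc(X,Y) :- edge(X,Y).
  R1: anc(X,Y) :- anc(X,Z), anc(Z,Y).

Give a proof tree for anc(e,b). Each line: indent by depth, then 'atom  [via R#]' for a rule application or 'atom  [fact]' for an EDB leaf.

round 1: derive anc(b,e) via R0 from edge(b,e)
round 1: derive anc(e,h) via R0 from edge(e,h)
round 1: derive anc(h,h) via R0 from edge(h,h)
round 1: derive anc(h,j) via R0 from edge(h,j)
round 1: derive anc(j,b) via R0 from edge(j,b)
round 2: derive anc(b,h) via R1 from anc(b,e), anc(e,h)
round 2: derive anc(e,j) via R1 from anc(e,h), anc(h,j)
round 2: derive anc(h,b) via R1 from anc(h,j), anc(j,b)
round 2: derive anc(j,e) via R1 from anc(j,b), anc(b,e)
round 3: derive anc(b,b) via R1 from anc(b,h), anc(h,b)
round 3: derive anc(b,j) via R1 from anc(b,e), anc(e,j)
round 3: derive anc(e,b) via R1 from anc(e,h), anc(h,b)
round 3: derive anc(e,e) via R1 from anc(e,j), anc(j,e)
round 3: derive anc(h,e) via R1 from anc(h,b), anc(b,e)
round 3: derive anc(j,h) via R1 from anc(j,b), anc(b,h)
round 3: derive anc(j,j) via R1 from anc(j,e), anc(e,j)

anc(e,b)  [via R1]
  anc(e,h)  [via R0]
    edge(e,h)  [fact]
  anc(h,b)  [via R1]
    anc(h,j)  [via R0]
      edge(h,j)  [fact]
    anc(j,b)  [via R0]
      edge(j,b)  [fact]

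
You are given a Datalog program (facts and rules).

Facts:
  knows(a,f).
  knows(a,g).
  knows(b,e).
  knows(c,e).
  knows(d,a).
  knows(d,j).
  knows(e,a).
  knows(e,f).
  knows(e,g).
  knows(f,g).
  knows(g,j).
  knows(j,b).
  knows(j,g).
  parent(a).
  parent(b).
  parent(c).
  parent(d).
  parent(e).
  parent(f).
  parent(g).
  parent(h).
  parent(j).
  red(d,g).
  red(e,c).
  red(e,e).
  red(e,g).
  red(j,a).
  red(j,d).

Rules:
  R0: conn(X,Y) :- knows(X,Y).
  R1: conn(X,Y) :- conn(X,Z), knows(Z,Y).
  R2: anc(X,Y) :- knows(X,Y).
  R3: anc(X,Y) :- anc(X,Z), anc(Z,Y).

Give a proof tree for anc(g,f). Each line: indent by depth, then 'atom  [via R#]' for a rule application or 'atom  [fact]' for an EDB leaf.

round 1: derive anc(a,f) via R2 from knows(a,f)
round 1: derive anc(a,g) via R2 from knows(a,g)
round 1: derive anc(b,e) via R2 from knows(b,e)
round 1: derive anc(c,e) via R2 from knows(c,e)
round 1: derive anc(d,a) via R2 from knows(d,a)
round 1: derive anc(d,j) via R2 from knows(d,j)
round 1: derive anc(e,a) via R2 from knows(e,a)
round 1: derive anc(e,f) via R2 from knows(e,f)
round 1: derive anc(e,g) via R2 from knows(e,g)
round 1: derive anc(f,g) via R2 from knows(f,g)
round 1: derive anc(g,j) via R2 from knows(g,j)
round 1: derive anc(j,b) via R2 from knows(j,b)
round 1: derive anc(j,g) via R2 from knows(j,g)
round 2: derive anc(a,j) via R3 from anc(a,g), anc(g,j)
round 2: derive anc(b,a) via R3 from anc(b,e), anc(e,a)
round 2: derive anc(b,f) via R3 from anc(b,e), anc(e,f)
round 2: derive anc(b,g) via R3 from anc(b,e), anc(e,g)
round 2: derive anc(c,a) via R3 from anc(c,e), anc(e,a)
round 2: derive anc(c,f) via R3 from anc(c,e), anc(e,f)
round 2: derive anc(c,g) via R3 from anc(c,e), anc(e,g)
round 2: derive anc(d,b) via R3 from anc(d,j), anc(j,b)
round 2: derive anc(d,f) via R3 from anc(d,a), anc(a,f)
round 2: derive anc(d,g) via R3 from anc(d,a), anc(a,g)
round 2: derive anc(e,j) via R3 from anc(e,g), anc(g,j)
round 2: derive anc(f,j) via R3 from anc(f,g), anc(g,j)
round 2: derive anc(g,b) via R3 from anc(g,j), anc(j,b)
round 2: derive anc(g,g) via R3 from anc(g,j), anc(j,g)
round 2: derive anc(j,e) via R3 from anc(j,b), anc(b,e)
round 2: derive anc(j,j) via R3 from anc(j,g), anc(g,j)
round 3: derive anc(a,b) via R3 from anc(a,g), anc(g,b)
round 3: derive anc(a,e) via R3 from anc(a,j), anc(j,e)
round 3: derive anc(b,b) via R3 from anc(b,g), anc(g,b)
round 3: derive anc(b,j) via R3 from anc(b,a), anc(a,j)
round 3: derive anc(c,b) via R3 from anc(c,g), anc(g,b)
round 3: derive anc(c,j) via R3 from anc(c,a), anc(a,j)
round 3: derive anc(d,e) via R3 from anc(d,b), anc(b,e)
round 3: derive anc(e,b) via R3 from anc(e,g), anc(g,b)
round 3: derive anc(e,e) via R3 from anc(e,j), anc(j,e)
round 3: derive anc(f,b) via R3 from anc(f,g), anc(g,b)
round 3: derive anc(f,e) via R3 from anc(f,j), anc(j,e)
round 3: derive anc(g,a) via R3 from anc(g,b), anc(b,a)
round 3: derive anc(g,e) via R3 from anc(g,b), anc(b,e)
round 3: derive anc(g,f) via R3 from anc(g,b), anc(b,f)
round 3: derive anc(j,a) via R3 from anc(j,b), anc(b,a)
round 3: derive anc(j,f) via R3 from anc(j,b), anc(b,f)
round 4: derive anc(a,a) via R3 from anc(a,b), anc(b,a)
round 4: derive anc(f,a) via R3 from anc(f,b), anc(b,a)
round 4: derive anc(f,f) via R3 from anc(f,b), anc(b,f)

anc(g,f)  [via R3]
  anc(g,b)  [via R3]
    anc(g,j)  [via R2]
      knows(g,j)  [fact]
    anc(j,b)  [via R2]
      knows(j,b)  [fact]
  anc(b,f)  [via R3]
    anc(b,e)  [via R2]
      knows(b,e)  [fact]
    anc(e,f)  [via R2]
      knows(e,f)  [fact]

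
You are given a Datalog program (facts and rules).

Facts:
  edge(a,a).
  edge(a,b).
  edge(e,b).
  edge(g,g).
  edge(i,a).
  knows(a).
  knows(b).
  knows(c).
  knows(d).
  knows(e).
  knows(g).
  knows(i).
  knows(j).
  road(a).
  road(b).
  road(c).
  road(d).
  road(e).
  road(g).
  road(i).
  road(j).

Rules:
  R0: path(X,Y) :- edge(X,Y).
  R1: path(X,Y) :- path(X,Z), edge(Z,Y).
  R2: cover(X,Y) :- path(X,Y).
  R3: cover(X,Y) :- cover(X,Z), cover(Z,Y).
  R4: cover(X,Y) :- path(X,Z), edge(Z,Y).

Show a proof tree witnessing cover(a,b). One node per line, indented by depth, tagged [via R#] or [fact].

cover(a,b)  [via R2]
  path(a,b)  [via R0]
    edge(a,b)  [fact]

round 1: derive path(a,a) via R0 from edge(a,a)
round 1: derive path(a,b) via R0 from edge(a,b)
round 1: derive path(e,b) via R0 from edge(e,b)
round 1: derive path(g,g) via R0 from edge(g,g)
round 1: derive path(i,a) via R0 from edge(i,a)
round 2: derive path(i,b) via R1 from path(i,a), edge(a,b)
round 2: derive cover(a,a) via R2 from path(a,a)
round 2: derive cover(a,b) via R2 from path(a,b)
round 2: derive cover(e,b) via R2 from path(e,b)
round 2: derive cover(g,g) via R2 from path(g,g)
round 2: derive cover(i,a) via R2 from path(i,a)
round 2: derive cover(i,b) via R4 from path(i,a), edge(a,b)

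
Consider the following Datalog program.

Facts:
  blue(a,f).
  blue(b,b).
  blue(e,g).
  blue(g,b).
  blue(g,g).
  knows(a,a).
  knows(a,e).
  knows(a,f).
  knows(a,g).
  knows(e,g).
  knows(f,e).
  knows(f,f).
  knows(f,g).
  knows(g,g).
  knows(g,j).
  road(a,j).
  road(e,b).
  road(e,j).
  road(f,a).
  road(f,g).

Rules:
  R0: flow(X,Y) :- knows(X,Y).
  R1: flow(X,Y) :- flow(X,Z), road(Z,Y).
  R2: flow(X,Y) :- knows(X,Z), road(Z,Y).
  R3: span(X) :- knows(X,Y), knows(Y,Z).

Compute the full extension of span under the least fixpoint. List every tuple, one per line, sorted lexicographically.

span(a)
span(e)
span(f)
span(g)

round 1: derive span(a) via R3 from knows(a,a), knows(a,a)
round 1: derive span(e) via R3 from knows(e,g), knows(g,g)
round 1: derive span(f) via R3 from knows(f,e), knows(e,g)
round 1: derive span(g) via R3 from knows(g,g), knows(g,g)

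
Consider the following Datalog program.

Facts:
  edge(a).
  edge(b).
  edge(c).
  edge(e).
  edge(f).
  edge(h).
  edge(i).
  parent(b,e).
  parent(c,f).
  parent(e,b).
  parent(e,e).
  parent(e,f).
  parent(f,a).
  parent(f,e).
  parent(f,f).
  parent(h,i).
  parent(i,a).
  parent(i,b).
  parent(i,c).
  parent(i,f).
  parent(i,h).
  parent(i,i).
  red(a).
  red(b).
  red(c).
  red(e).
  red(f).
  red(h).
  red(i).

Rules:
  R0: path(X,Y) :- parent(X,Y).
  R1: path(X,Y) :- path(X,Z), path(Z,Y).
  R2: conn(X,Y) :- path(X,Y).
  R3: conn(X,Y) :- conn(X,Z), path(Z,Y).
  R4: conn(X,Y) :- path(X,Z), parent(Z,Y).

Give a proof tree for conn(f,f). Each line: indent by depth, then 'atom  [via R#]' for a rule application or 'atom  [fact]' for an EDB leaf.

round 1: derive path(b,e) via R0 from parent(b,e)
round 1: derive path(c,f) via R0 from parent(c,f)
round 1: derive path(e,b) via R0 from parent(e,b)
round 1: derive path(e,e) via R0 from parent(e,e)
round 1: derive path(e,f) via R0 from parent(e,f)
round 1: derive path(f,a) via R0 from parent(f,a)
round 1: derive path(f,e) via R0 from parent(f,e)
round 1: derive path(f,f) via R0 from parent(f,f)
round 1: derive path(h,i) via R0 from parent(h,i)
round 1: derive path(i,a) via R0 from parent(i,a)
round 1: derive path(i,b) via R0 from parent(i,b)
round 1: derive path(i,c) via R0 from parent(i,c)
round 1: derive path(i,f) via R0 from parent(i,f)
round 1: derive path(i,h) via R0 from parent(i,h)
round 1: derive path(i,i) via R0 from parent(i,i)
round 2: derive path(b,b) via R1 from path(b,e), path(e,b)
round 2: derive path(b,f) via R1 from path(b,e), path(e,f)
round 2: derive path(c,a) via R1 from path(c,f), path(f,a)
round 2: derive path(c,e) via R1 from path(c,f), path(f,e)
round 2: derive path(e,a) via R1 from path(e,f), path(f,a)
round 2: derive path(f,b) via R1 from path(f,e), path(e,b)
round 2: derive path(h,a) via R1 from path(h,i), path(i,a)
round 2: derive path(h,b) via R1 from path(h,i), path(i,b)
round 2: derive path(h,c) via R1 from path(h,i), path(i,c)
round 2: derive path(h,f) via R1 from path(h,i), path(i,f)
round 2: derive path(h,h) via R1 from path(h,i), path(i,h)
round 2: derive path(i,e) via R1 from path(i,b), path(b,e)
round 2: derive conn(b,e) via R2 from path(b,e)
round 2: derive conn(c,f) via R2 from path(c,f)
round 2: derive conn(e,b) via R2 from path(e,b)
round 2: derive conn(e,e) via R2 from path(e,e)
round 2: derive conn(e,f) via R2 from path(e,f)
round 2: derive conn(f,a) via R2 from path(f,a)
round 2: derive conn(f,e) via R2 from path(f,e)
round 2: derive conn(f,f) via R2 from path(f,f)
round 2: derive conn(h,i) via R2 from path(h,i)
round 2: derive conn(i,a) via R2 from path(i,a)
round 2: derive conn(i,b) via R2 from path(i,b)
round 2: derive conn(i,c) via R2 from path(i,c)
round 2: derive conn(i,f) via R2 from path(i,f)
round 2: derive conn(i,h) via R2 from path(i,h)
round 2: derive conn(i,i) via R2 from path(i,i)
round 2: derive conn(b,b) via R4 from path(b,e), parent(e,b)
round 2: derive conn(b,f) via R4 from path(b,e), parent(e,f)
round 2: derive conn(c,a) via R4 from path(c,f), parent(f,a)
round 2: derive conn(c,e) via R4 from path(c,f), parent(f,e)
round 2: derive conn(e,a) via R4 from path(e,f), parent(f,a)
round 2: derive conn(f,b) via R4 from path(f,e), parent(e,b)
round 2: derive conn(h,a) via R4 from path(h,i), parent(i,a)
round 2: derive conn(h,b) via R4 from path(h,i), parent(i,b)
round 2: derive conn(h,c) via R4 from path(h,i), parent(i,c)
round 2: derive conn(h,f) via R4 from path(h,i), parent(i,f)
round 2: derive conn(h,h) via R4 from path(h,i), parent(i,h)
round 2: derive conn(i,e) via R4 from path(i,b), parent(b,e)
round 3: derive path(b,a) via R1 from path(b,e), path(e,a)
round 3: derive path(c,b) via R1 from path(c,e), path(e,b)
round 3: derive path(h,e) via R1 from path(h,b), path(b,e)
round 3: derive conn(b,a) via R3 from conn(b,e), path(e,a)
round 3: derive conn(c,b) via R3 from conn(c,e), path(e,b)
round 3: derive conn(h,e) via R3 from conn(h,b), path(b,e)

conn(f,f)  [via R2]
  path(f,f)  [via R0]
    parent(f,f)  [fact]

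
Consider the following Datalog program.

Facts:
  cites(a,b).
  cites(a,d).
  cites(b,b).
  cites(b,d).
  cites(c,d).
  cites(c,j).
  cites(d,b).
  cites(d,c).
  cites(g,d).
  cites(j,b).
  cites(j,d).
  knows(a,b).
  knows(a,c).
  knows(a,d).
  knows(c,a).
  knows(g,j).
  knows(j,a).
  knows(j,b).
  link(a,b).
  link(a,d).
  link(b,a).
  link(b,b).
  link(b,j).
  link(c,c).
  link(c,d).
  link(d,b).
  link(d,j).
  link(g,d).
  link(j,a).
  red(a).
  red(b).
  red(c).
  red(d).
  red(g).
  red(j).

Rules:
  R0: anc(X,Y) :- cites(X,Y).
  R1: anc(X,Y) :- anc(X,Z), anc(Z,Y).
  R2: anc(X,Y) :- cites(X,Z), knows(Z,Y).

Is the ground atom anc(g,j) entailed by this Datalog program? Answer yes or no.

round 1: derive anc(a,b) via R0 from cites(a,b)
round 1: derive anc(a,d) via R0 from cites(a,d)
round 1: derive anc(b,b) via R0 from cites(b,b)
round 1: derive anc(b,d) via R0 from cites(b,d)
round 1: derive anc(c,d) via R0 from cites(c,d)
round 1: derive anc(c,j) via R0 from cites(c,j)
round 1: derive anc(d,b) via R0 from cites(d,b)
round 1: derive anc(d,c) via R0 from cites(d,c)
round 1: derive anc(g,d) via R0 from cites(g,d)
round 1: derive anc(j,b) via R0 from cites(j,b)
round 1: derive anc(j,d) via R0 from cites(j,d)
round 1: derive anc(c,a) via R2 from cites(c,j), knows(j,a)
round 1: derive anc(c,b) via R2 from cites(c,j), knows(j,b)
round 1: derive anc(d,a) via R2 from cites(d,c), knows(c,a)
round 2: derive anc(a,a) via R1 from anc(a,d), anc(d,a)
round 2: derive anc(a,c) via R1 from anc(a,d), anc(d,c)
round 2: derive anc(b,a) via R1 from anc(b,d), anc(d,a)
round 2: derive anc(b,c) via R1 from anc(b,d), anc(d,c)
round 2: derive anc(c,c) via R1 from anc(c,d), anc(d,c)
round 2: derive anc(d,d) via R1 from anc(d,a), anc(a,d)
round 2: derive anc(d,j) via R1 from anc(d,c), anc(c,j)
round 2: derive anc(g,a) via R1 from anc(g,d), anc(d,a)
round 2: derive anc(g,b) via R1 from anc(g,d), anc(d,b)
round 2: derive anc(g,c) via R1 from anc(g,d), anc(d,c)
round 2: derive anc(j,a) via R1 from anc(j,d), anc(d,a)
round 2: derive anc(j,c) via R1 from anc(j,d), anc(d,c)
round 3: derive anc(a,j) via R1 from anc(a,c), anc(c,j)
round 3: derive anc(b,j) via R1 from anc(b,c), anc(c,j)
round 3: derive anc(g,j) via R1 from anc(g,c), anc(c,j)
round 3: derive anc(j,j) via R1 from anc(j,c), anc(c,j)

yes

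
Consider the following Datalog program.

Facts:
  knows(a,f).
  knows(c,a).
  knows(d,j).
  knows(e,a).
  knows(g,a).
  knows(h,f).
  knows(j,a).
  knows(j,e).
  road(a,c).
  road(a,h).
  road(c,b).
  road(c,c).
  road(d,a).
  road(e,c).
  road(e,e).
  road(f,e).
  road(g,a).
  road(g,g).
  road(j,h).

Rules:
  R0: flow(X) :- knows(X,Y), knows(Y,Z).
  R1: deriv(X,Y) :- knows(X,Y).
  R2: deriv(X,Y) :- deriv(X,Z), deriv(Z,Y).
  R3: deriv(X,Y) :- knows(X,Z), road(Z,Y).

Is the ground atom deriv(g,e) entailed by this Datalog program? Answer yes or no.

yes

round 1: derive deriv(a,f) via R1 from knows(a,f)
round 1: derive deriv(c,a) via R1 from knows(c,a)
round 1: derive deriv(d,j) via R1 from knows(d,j)
round 1: derive deriv(e,a) via R1 from knows(e,a)
round 1: derive deriv(g,a) via R1 from knows(g,a)
round 1: derive deriv(h,f) via R1 from knows(h,f)
round 1: derive deriv(j,a) via R1 from knows(j,a)
round 1: derive deriv(j,e) via R1 from knows(j,e)
round 1: derive deriv(a,e) via R3 from knows(a,f), road(f,e)
round 1: derive deriv(c,c) via R3 from knows(c,a), road(a,c)
round 1: derive deriv(c,h) via R3 from knows(c,a), road(a,h)
round 1: derive deriv(d,h) via R3 from knows(d,j), road(j,h)
round 1: derive deriv(e,c) via R3 from knows(e,a), road(a,c)
round 1: derive deriv(e,h) via R3 from knows(e,a), road(a,h)
round 1: derive deriv(g,c) via R3 from knows(g,a), road(a,c)
round 1: derive deriv(g,h) via R3 from knows(g,a), road(a,h)
round 1: derive deriv(h,e) via R3 from knows(h,f), road(f,e)
round 1: derive deriv(j,c) via R3 from knows(j,a), road(a,c)
round 1: derive deriv(j,h) via R3 from knows(j,a), road(a,h)
round 2: derive deriv(a,a) via R2 from deriv(a,e), deriv(e,a)
round 2: derive deriv(a,c) via R2 from deriv(a,e), deriv(e,c)
round 2: derive deriv(a,h) via R2 from deriv(a,e), deriv(e,h)
round 2: derive deriv(c,e) via R2 from deriv(c,a), deriv(a,e)
round 2: derive deriv(c,f) via R2 from deriv(c,a), deriv(a,f)
round 2: derive deriv(d,a) via R2 from deriv(d,j), deriv(j,a)
round 2: derive deriv(d,c) via R2 from deriv(d,j), deriv(j,c)
round 2: derive deriv(d,e) via R2 from deriv(d,h), deriv(h,e)
round 2: derive deriv(d,f) via R2 from deriv(d,h), deriv(h,f)
round 2: derive deriv(e,e) via R2 from deriv(e,a), deriv(a,e)
round 2: derive deriv(e,f) via R2 from deriv(e,a), deriv(a,f)
round 2: derive deriv(g,e) via R2 from deriv(g,a), deriv(a,e)
round 2: derive deriv(g,f) via R2 from deriv(g,a), deriv(a,f)
round 2: derive deriv(h,a) via R2 from deriv(h,e), deriv(e,a)
round 2: derive deriv(h,c) via R2 from deriv(h,e), deriv(e,c)
round 2: derive deriv(h,h) via R2 from deriv(h,e), deriv(e,h)
round 2: derive deriv(j,f) via R2 from deriv(j,a), deriv(a,f)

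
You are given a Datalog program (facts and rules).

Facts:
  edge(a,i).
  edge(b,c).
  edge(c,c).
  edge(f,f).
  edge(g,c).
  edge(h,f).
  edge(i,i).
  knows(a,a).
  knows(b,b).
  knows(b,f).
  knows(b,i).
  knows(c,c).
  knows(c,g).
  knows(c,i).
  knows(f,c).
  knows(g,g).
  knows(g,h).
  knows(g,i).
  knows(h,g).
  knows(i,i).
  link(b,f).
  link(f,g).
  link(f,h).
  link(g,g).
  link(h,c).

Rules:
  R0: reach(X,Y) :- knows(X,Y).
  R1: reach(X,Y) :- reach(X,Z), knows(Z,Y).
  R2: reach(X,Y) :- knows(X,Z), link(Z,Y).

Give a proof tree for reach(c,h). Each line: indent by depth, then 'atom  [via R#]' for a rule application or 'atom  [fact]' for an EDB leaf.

round 1: derive reach(a,a) via R0 from knows(a,a)
round 1: derive reach(b,b) via R0 from knows(b,b)
round 1: derive reach(b,f) via R0 from knows(b,f)
round 1: derive reach(b,i) via R0 from knows(b,i)
round 1: derive reach(c,c) via R0 from knows(c,c)
round 1: derive reach(c,g) via R0 from knows(c,g)
round 1: derive reach(c,i) via R0 from knows(c,i)
round 1: derive reach(f,c) via R0 from knows(f,c)
round 1: derive reach(g,g) via R0 from knows(g,g)
round 1: derive reach(g,h) via R0 from knows(g,h)
round 1: derive reach(g,i) via R0 from knows(g,i)
round 1: derive reach(h,g) via R0 from knows(h,g)
round 1: derive reach(i,i) via R0 from knows(i,i)
round 1: derive reach(b,g) via R2 from knows(b,f), link(f,g)
round 1: derive reach(b,h) via R2 from knows(b,f), link(f,h)
round 1: derive reach(g,c) via R2 from knows(g,h), link(h,c)
round 2: derive reach(b,c) via R1 from reach(b,f), knows(f,c)
round 2: derive reach(c,h) via R1 from reach(c,g), knows(g,h)
round 2: derive reach(f,g) via R1 from reach(f,c), knows(c,g)
round 2: derive reach(f,i) via R1 from reach(f,c), knows(c,i)
round 2: derive reach(h,h) via R1 from reach(h,g), knows(g,h)
round 2: derive reach(h,i) via R1 from reach(h,g), knows(g,i)
round 3: derive reach(f,h) via R1 from reach(f,g), knows(g,h)

reach(c,h)  [via R1]
  reach(c,g)  [via R0]
    knows(c,g)  [fact]
  knows(g,h)  [fact]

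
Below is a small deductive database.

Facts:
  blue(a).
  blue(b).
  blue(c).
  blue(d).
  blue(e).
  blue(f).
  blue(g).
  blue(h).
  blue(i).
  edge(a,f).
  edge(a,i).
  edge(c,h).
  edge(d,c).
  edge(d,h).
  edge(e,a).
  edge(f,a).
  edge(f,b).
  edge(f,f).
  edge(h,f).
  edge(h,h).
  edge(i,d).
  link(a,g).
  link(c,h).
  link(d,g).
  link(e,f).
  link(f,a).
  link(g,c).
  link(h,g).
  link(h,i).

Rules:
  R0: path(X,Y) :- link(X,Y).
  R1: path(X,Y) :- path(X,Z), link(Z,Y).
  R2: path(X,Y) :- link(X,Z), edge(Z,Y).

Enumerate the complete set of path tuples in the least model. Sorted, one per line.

round 1: derive path(a,g) via R0 from link(a,g)
round 1: derive path(c,h) via R0 from link(c,h)
round 1: derive path(d,g) via R0 from link(d,g)
round 1: derive path(e,f) via R0 from link(e,f)
round 1: derive path(f,a) via R0 from link(f,a)
round 1: derive path(g,c) via R0 from link(g,c)
round 1: derive path(h,g) via R0 from link(h,g)
round 1: derive path(h,i) via R0 from link(h,i)
round 1: derive path(c,f) via R2 from link(c,h), edge(h,f)
round 1: derive path(e,a) via R2 from link(e,f), edge(f,a)
round 1: derive path(e,b) via R2 from link(e,f), edge(f,b)
round 1: derive path(f,f) via R2 from link(f,a), edge(a,f)
round 1: derive path(f,i) via R2 from link(f,a), edge(a,i)
round 1: derive path(g,h) via R2 from link(g,c), edge(c,h)
round 1: derive path(h,d) via R2 from link(h,i), edge(i,d)
round 2: derive path(a,c) via R1 from path(a,g), link(g,c)
round 2: derive path(c,a) via R1 from path(c,f), link(f,a)
round 2: derive path(c,g) via R1 from path(c,h), link(h,g)
round 2: derive path(c,i) via R1 from path(c,h), link(h,i)
round 2: derive path(d,c) via R1 from path(d,g), link(g,c)
round 2: derive path(e,g) via R1 from path(e,a), link(a,g)
round 2: derive path(f,g) via R1 from path(f,a), link(a,g)
round 2: derive path(g,g) via R1 from path(g,h), link(h,g)
round 2: derive path(g,i) via R1 from path(g,h), link(h,i)
round 2: derive path(h,c) via R1 from path(h,g), link(g,c)
round 3: derive path(a,h) via R1 from path(a,c), link(c,h)
round 3: derive path(c,c) via R1 from path(c,g), link(g,c)
round 3: derive path(d,h) via R1 from path(d,c), link(c,h)
round 3: derive path(e,c) via R1 from path(e,g), link(g,c)
round 3: derive path(f,c) via R1 from path(f,g), link(g,c)
round 3: derive path(h,h) via R1 from path(h,c), link(c,h)
round 4: derive path(a,i) via R1 from path(a,h), link(h,i)
round 4: derive path(d,i) via R1 from path(d,h), link(h,i)
round 4: derive path(e,h) via R1 from path(e,c), link(c,h)
round 4: derive path(f,h) via R1 from path(f,c), link(c,h)
round 5: derive path(e,i) via R1 from path(e,h), link(h,i)

path(a,c)
path(a,g)
path(a,h)
path(a,i)
path(c,a)
path(c,c)
path(c,f)
path(c,g)
path(c,h)
path(c,i)
path(d,c)
path(d,g)
path(d,h)
path(d,i)
path(e,a)
path(e,b)
path(e,c)
path(e,f)
path(e,g)
path(e,h)
path(e,i)
path(f,a)
path(f,c)
path(f,f)
path(f,g)
path(f,h)
path(f,i)
path(g,c)
path(g,g)
path(g,h)
path(g,i)
path(h,c)
path(h,d)
path(h,g)
path(h,h)
path(h,i)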